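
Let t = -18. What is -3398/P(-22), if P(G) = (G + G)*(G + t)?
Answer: -1699/880 ≈ -1.9307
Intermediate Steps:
P(G) = 2*G*(-18 + G) (P(G) = (G + G)*(G - 18) = (2*G)*(-18 + G) = 2*G*(-18 + G))
-3398/P(-22) = -3398*(-1/(44*(-18 - 22))) = -3398/(2*(-22)*(-40)) = -3398/1760 = -3398*1/1760 = -1699/880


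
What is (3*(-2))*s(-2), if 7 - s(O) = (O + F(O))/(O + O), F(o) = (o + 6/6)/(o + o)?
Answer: -315/8 ≈ -39.375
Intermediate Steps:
F(o) = (1 + o)/(2*o) (F(o) = (o + 6*(⅙))/((2*o)) = (o + 1)*(1/(2*o)) = (1 + o)*(1/(2*o)) = (1 + o)/(2*o))
s(O) = 7 - (O + (1 + O)/(2*O))/(2*O) (s(O) = 7 - (O + (1 + O)/(2*O))/(O + O) = 7 - (O + (1 + O)/(2*O))/(2*O))
(3*(-2))*s(-2) = (3*(-2))*((¼)*(-1 - 1*(-2) + 26*(-2)²)/(-2)²) = -3*(-1 + 2 + 26*4)/(2*4) = -3*(-1 + 2 + 104)/(2*4) = -3*105/(2*4) = -6*105/16 = -315/8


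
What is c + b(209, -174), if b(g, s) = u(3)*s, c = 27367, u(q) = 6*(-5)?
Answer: 32587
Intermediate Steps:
u(q) = -30
b(g, s) = -30*s
c + b(209, -174) = 27367 - 30*(-174) = 27367 + 5220 = 32587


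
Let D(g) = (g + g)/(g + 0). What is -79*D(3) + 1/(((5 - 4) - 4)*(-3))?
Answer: -1421/9 ≈ -157.89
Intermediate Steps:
D(g) = 2 (D(g) = (2*g)/g = 2)
-79*D(3) + 1/(((5 - 4) - 4)*(-3)) = -79*2 + 1/(((5 - 4) - 4)*(-3)) = -158 + 1/((1 - 4)*(-3)) = -158 + 1/(-3*(-3)) = -158 + 1/9 = -158 + ⅑ = -1421/9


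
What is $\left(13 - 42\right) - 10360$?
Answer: $-10389$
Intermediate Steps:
$\left(13 - 42\right) - 10360 = -29 - 10360 = -10389$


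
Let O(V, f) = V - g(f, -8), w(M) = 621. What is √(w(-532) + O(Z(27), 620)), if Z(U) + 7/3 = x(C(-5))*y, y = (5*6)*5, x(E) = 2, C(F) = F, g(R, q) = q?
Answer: 2*√2085/3 ≈ 30.441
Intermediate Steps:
y = 150 (y = 30*5 = 150)
Z(U) = 893/3 (Z(U) = -7/3 + 2*150 = -7/3 + 300 = 893/3)
O(V, f) = 8 + V (O(V, f) = V - 1*(-8) = V + 8 = 8 + V)
√(w(-532) + O(Z(27), 620)) = √(621 + (8 + 893/3)) = √(621 + 917/3) = √(2780/3) = 2*√2085/3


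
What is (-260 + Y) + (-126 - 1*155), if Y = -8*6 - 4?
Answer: -593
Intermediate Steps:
Y = -52 (Y = -48 - 4 = -52)
(-260 + Y) + (-126 - 1*155) = (-260 - 52) + (-126 - 1*155) = -312 + (-126 - 155) = -312 - 281 = -593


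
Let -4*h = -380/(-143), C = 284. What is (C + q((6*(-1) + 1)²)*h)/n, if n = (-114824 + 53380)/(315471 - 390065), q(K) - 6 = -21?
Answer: 120604153/337942 ≈ 356.88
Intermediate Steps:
h = -95/143 (h = -(-95)/(-143) = -(-95)*(-1)/143 = -¼*380/143 = -95/143 ≈ -0.66434)
q(K) = -15 (q(K) = 6 - 21 = -15)
n = 30722/37297 (n = -61444/(-74594) = -61444*(-1/74594) = 30722/37297 ≈ 0.82371)
(C + q((6*(-1) + 1)²)*h)/n = (284 - 15*(-95/143))/(30722/37297) = (284 + 1425/143)*(37297/30722) = (42037/143)*(37297/30722) = 120604153/337942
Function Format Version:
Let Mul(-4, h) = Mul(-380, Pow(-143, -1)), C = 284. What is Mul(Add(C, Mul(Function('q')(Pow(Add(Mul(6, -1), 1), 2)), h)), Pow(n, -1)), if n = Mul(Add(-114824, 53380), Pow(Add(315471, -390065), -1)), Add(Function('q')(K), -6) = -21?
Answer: Rational(120604153, 337942) ≈ 356.88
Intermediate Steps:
h = Rational(-95, 143) (h = Mul(Rational(-1, 4), Mul(-380, Pow(-143, -1))) = Mul(Rational(-1, 4), Mul(-380, Rational(-1, 143))) = Mul(Rational(-1, 4), Rational(380, 143)) = Rational(-95, 143) ≈ -0.66434)
Function('q')(K) = -15 (Function('q')(K) = Add(6, -21) = -15)
n = Rational(30722, 37297) (n = Mul(-61444, Pow(-74594, -1)) = Mul(-61444, Rational(-1, 74594)) = Rational(30722, 37297) ≈ 0.82371)
Mul(Add(C, Mul(Function('q')(Pow(Add(Mul(6, -1), 1), 2)), h)), Pow(n, -1)) = Mul(Add(284, Mul(-15, Rational(-95, 143))), Pow(Rational(30722, 37297), -1)) = Mul(Add(284, Rational(1425, 143)), Rational(37297, 30722)) = Mul(Rational(42037, 143), Rational(37297, 30722)) = Rational(120604153, 337942)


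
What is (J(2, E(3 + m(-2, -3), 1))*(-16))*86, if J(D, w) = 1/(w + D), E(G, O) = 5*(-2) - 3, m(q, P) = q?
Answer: 1376/11 ≈ 125.09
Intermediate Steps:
E(G, O) = -13 (E(G, O) = -10 - 3 = -13)
J(D, w) = 1/(D + w)
(J(2, E(3 + m(-2, -3), 1))*(-16))*86 = (-16/(2 - 13))*86 = (-16/(-11))*86 = -1/11*(-16)*86 = (16/11)*86 = 1376/11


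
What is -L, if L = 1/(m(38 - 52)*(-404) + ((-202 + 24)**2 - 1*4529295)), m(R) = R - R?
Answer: 1/4497611 ≈ 2.2234e-7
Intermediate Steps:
m(R) = 0
L = -1/4497611 (L = 1/(0*(-404) + ((-202 + 24)**2 - 1*4529295)) = 1/(0 + ((-178)**2 - 4529295)) = 1/(0 + (31684 - 4529295)) = 1/(0 - 4497611) = 1/(-4497611) = -1/4497611 ≈ -2.2234e-7)
-L = -1*(-1/4497611) = 1/4497611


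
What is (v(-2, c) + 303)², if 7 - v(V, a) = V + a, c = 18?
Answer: 86436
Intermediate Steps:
v(V, a) = 7 - V - a (v(V, a) = 7 - (V + a) = 7 + (-V - a) = 7 - V - a)
(v(-2, c) + 303)² = ((7 - 1*(-2) - 1*18) + 303)² = ((7 + 2 - 18) + 303)² = (-9 + 303)² = 294² = 86436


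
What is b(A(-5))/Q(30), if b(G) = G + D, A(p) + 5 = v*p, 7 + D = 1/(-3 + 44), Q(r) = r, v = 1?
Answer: -116/205 ≈ -0.56585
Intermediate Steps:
D = -286/41 (D = -7 + 1/(-3 + 44) = -7 + 1/41 = -286/41 ≈ -6.9756)
A(p) = -5 + p (A(p) = -5 + 1*p = -5 + p)
b(G) = -286/41 + G (b(G) = G - 286/41 = -286/41 + G)
b(A(-5))/Q(30) = (-286/41 + (-5 - 5))/30 = (-286/41 - 10)*(1/30) = -696/41*1/30 = -116/205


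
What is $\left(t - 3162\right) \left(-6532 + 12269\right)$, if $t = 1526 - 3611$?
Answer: $-30102039$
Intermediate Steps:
$t = -2085$ ($t = 1526 - 3611 = -2085$)
$\left(t - 3162\right) \left(-6532 + 12269\right) = \left(-2085 - 3162\right) \left(-6532 + 12269\right) = \left(-5247\right) 5737 = -30102039$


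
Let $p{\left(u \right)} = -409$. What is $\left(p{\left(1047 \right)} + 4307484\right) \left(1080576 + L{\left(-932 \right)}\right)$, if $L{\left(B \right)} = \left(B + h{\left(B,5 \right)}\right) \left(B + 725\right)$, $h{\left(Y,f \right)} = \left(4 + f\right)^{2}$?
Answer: $5412843285975$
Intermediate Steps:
$L{\left(B \right)} = \left(81 + B\right) \left(725 + B\right)$ ($L{\left(B \right)} = \left(B + \left(4 + 5\right)^{2}\right) \left(B + 725\right) = \left(B + 9^{2}\right) \left(725 + B\right) = \left(B + 81\right) \left(725 + B\right) = \left(81 + B\right) \left(725 + B\right)$)
$\left(p{\left(1047 \right)} + 4307484\right) \left(1080576 + L{\left(-932 \right)}\right) = \left(-409 + 4307484\right) \left(1080576 + \left(58725 + \left(-932\right)^{2} + 806 \left(-932\right)\right)\right) = 4307075 \left(1080576 + \left(58725 + 868624 - 751192\right)\right) = 4307075 \left(1080576 + 176157\right) = 4307075 \cdot 1256733 = 5412843285975$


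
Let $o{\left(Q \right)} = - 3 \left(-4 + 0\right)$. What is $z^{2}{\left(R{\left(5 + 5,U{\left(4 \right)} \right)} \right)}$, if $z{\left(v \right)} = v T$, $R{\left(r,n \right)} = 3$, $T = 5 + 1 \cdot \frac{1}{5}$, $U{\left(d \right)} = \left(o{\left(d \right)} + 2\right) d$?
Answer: $\frac{6084}{25} \approx 243.36$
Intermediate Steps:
$o{\left(Q \right)} = 12$ ($o{\left(Q \right)} = \left(-3\right) \left(-4\right) = 12$)
$U{\left(d \right)} = 14 d$ ($U{\left(d \right)} = \left(12 + 2\right) d = 14 d$)
$T = \frac{26}{5}$ ($T = 5 + 1 \cdot \frac{1}{5} = 5 + \frac{1}{5} = \frac{26}{5} \approx 5.2$)
$z{\left(v \right)} = \frac{26 v}{5}$ ($z{\left(v \right)} = v \frac{26}{5} = \frac{26 v}{5}$)
$z^{2}{\left(R{\left(5 + 5,U{\left(4 \right)} \right)} \right)} = \left(\frac{26}{5} \cdot 3\right)^{2} = \left(\frac{78}{5}\right)^{2} = \frac{6084}{25}$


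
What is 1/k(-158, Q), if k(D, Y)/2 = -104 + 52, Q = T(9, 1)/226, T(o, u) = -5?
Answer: -1/104 ≈ -0.0096154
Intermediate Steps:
Q = -5/226 ≈ -0.022124
k(D, Y) = -104 (k(D, Y) = 2*(-104 + 52) = 2*(-52) = -104)
1/k(-158, Q) = 1/(-104) = -1/104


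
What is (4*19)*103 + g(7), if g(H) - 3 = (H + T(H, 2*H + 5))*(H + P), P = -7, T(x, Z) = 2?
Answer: 7831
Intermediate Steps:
g(H) = 3 + (-7 + H)*(2 + H) (g(H) = 3 + (H + 2)*(H - 7) = 3 + (2 + H)*(-7 + H) = 3 + (-7 + H)*(2 + H))
(4*19)*103 + g(7) = (4*19)*103 + (-11 + 7² - 5*7) = 76*103 + (-11 + 49 - 35) = 7828 + 3 = 7831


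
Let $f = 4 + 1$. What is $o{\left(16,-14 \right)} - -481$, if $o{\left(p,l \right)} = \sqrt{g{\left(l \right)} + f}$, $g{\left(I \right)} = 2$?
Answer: $481 + \sqrt{7} \approx 483.65$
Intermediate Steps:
$f = 5$
$o{\left(p,l \right)} = \sqrt{7}$ ($o{\left(p,l \right)} = \sqrt{2 + 5} = \sqrt{7}$)
$o{\left(16,-14 \right)} - -481 = \sqrt{7} - -481 = \sqrt{7} + 481 = 481 + \sqrt{7}$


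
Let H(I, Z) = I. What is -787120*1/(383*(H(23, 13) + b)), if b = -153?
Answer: 78712/4979 ≈ 15.809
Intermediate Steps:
-787120*1/(383*(H(23, 13) + b)) = -787120*1/(383*(23 - 153)) = -787120/((-130*383)) = -787120/(-49790) = -787120*(-1/49790) = 78712/4979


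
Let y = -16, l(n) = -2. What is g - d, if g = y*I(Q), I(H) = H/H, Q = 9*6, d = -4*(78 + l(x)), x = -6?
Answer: 288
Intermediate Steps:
d = -304 (d = -4*(78 - 2) = -4*76 = -304)
Q = 54
I(H) = 1
g = -16 (g = -16*1 = -16)
g - d = -16 - 1*(-304) = -16 + 304 = 288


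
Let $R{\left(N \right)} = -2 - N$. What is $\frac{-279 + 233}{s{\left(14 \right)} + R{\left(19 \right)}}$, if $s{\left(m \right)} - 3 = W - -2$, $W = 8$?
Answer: $\frac{23}{4} \approx 5.75$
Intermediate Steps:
$s{\left(m \right)} = 13$ ($s{\left(m \right)} = 3 + \left(8 - -2\right) = 3 + \left(8 + 2\right) = 3 + 10 = 13$)
$\frac{-279 + 233}{s{\left(14 \right)} + R{\left(19 \right)}} = \frac{-279 + 233}{13 - 21} = - \frac{46}{13 - 21} = - \frac{46}{-8} = \left(-46\right) \left(- \frac{1}{8}\right) = \frac{23}{4}$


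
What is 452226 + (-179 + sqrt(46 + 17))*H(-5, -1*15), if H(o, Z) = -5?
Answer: 453121 - 15*sqrt(7) ≈ 4.5308e+5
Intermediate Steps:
452226 + (-179 + sqrt(46 + 17))*H(-5, -1*15) = 452226 + (-179 + sqrt(46 + 17))*(-5) = 452226 + (-179 + sqrt(63))*(-5) = 452226 + (-179 + 3*sqrt(7))*(-5) = 452226 + (895 - 15*sqrt(7)) = 453121 - 15*sqrt(7)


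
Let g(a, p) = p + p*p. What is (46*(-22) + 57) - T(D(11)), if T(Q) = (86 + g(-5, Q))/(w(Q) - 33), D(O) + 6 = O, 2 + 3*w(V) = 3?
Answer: -46621/49 ≈ -951.45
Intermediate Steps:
w(V) = 1/3 (w(V) = -2/3 + (1/3)*3 = -2/3 + 1 = 1/3)
D(O) = -6 + O
g(a, p) = p + p**2
T(Q) = -129/49 - 3*Q*(1 + Q)/98 (T(Q) = (86 + Q*(1 + Q))/(1/3 - 33) = (86 + Q*(1 + Q))/(-98/3) = (86 + Q*(1 + Q))*(-3/98) = -129/49 - 3*Q*(1 + Q)/98)
(46*(-22) + 57) - T(D(11)) = (46*(-22) + 57) - (-129/49 - 3*(-6 + 11)*(1 + (-6 + 11))/98) = (-1012 + 57) - (-129/49 - 3/98*5*(1 + 5)) = -955 - (-129/49 - 3/98*5*6) = -955 - (-129/49 - 45/49) = -955 - 1*(-174/49) = -955 + 174/49 = -46621/49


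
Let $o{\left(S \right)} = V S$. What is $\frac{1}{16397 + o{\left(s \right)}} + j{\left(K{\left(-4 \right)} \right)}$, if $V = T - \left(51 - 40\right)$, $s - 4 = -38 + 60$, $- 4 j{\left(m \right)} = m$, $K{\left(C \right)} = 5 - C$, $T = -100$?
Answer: $- \frac{121595}{54044} \approx -2.2499$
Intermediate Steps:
$j{\left(m \right)} = - \frac{m}{4}$
$s = 26$ ($s = 4 + \left(-38 + 60\right) = 4 + 22 = 26$)
$V = -111$ ($V = -100 - \left(51 - 40\right) = -100 - 11 = -111$)
$o{\left(S \right)} = - 111 S$
$\frac{1}{16397 + o{\left(s \right)}} + j{\left(K{\left(-4 \right)} \right)} = \frac{1}{16397 - 2886} - \frac{5 - -4}{4} = \frac{1}{16397 - 2886} - \frac{5 + 4}{4} = \frac{1}{13511} - \frac{9}{4} = - \frac{121595}{54044}$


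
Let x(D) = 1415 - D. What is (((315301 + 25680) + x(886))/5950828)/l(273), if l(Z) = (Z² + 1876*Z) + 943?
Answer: 2627/26898658072 ≈ 9.7663e-8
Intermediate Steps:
l(Z) = 943 + Z² + 1876*Z
(((315301 + 25680) + x(886))/5950828)/l(273) = (((315301 + 25680) + (1415 - 1*886))/5950828)/(943 + 273² + 1876*273) = ((340981 + (1415 - 886))*(1/5950828))/(943 + 74529 + 512148) = ((340981 + 529)*(1/5950828))/587620 = (341510*(1/5950828))*(1/587620) = (13135/228878)*(1/587620) = 2627/26898658072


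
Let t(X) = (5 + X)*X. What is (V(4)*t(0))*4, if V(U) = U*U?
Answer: 0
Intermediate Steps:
V(U) = U²
t(X) = X*(5 + X)
(V(4)*t(0))*4 = (4²*(0*(5 + 0)))*4 = (16*(0*5))*4 = (16*0)*4 = 0*4 = 0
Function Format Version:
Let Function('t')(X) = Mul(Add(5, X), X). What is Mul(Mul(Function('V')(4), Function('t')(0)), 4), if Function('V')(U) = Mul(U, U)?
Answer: 0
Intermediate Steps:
Function('V')(U) = Pow(U, 2)
Function('t')(X) = Mul(X, Add(5, X))
Mul(Mul(Function('V')(4), Function('t')(0)), 4) = Mul(Mul(Pow(4, 2), Mul(0, Add(5, 0))), 4) = Mul(Mul(16, Mul(0, 5)), 4) = Mul(Mul(16, 0), 4) = Mul(0, 4) = 0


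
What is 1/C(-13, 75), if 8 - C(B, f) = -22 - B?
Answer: 1/17 ≈ 0.058824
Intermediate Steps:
C(B, f) = 30 + B (C(B, f) = 8 - (-22 - B) = 8 + (22 + B) = 30 + B)
1/C(-13, 75) = 1/(30 - 13) = 1/17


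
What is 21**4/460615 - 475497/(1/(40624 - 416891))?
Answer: 82410393666999366/460615 ≈ 1.7891e+11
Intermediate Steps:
21**4/460615 - 475497/(1/(40624 - 416891)) = 194481*(1/460615) - 475497/(1/(-376267)) = 194481/460615 - 475497/(-1/376267) = 194481/460615 - 475497*(-376267) = 194481/460615 + 178913829699 = 82410393666999366/460615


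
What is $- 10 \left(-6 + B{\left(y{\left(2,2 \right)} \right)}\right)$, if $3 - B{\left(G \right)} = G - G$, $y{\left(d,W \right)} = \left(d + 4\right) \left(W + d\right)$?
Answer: $30$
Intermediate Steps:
$y{\left(d,W \right)} = \left(4 + d\right) \left(W + d\right)$
$B{\left(G \right)} = 3$ ($B{\left(G \right)} = 3 - \left(G - G\right) = 3 - 0 = 3 + 0 = 3$)
$- 10 \left(-6 + B{\left(y{\left(2,2 \right)} \right)}\right) = - 10 \left(-6 + 3\right) = - 10 \left(-3\right) = \left(-1\right) \left(-30\right) = 30$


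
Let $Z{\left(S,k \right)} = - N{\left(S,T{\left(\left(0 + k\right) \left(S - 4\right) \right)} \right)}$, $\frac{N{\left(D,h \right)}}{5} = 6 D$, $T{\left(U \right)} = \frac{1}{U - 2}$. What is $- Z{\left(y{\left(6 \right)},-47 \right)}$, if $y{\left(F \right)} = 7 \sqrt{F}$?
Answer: $210 \sqrt{6} \approx 514.39$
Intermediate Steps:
$T{\left(U \right)} = \frac{1}{-2 + U}$
$N{\left(D,h \right)} = 30 D$ ($N{\left(D,h \right)} = 5 \cdot 6 D = 30 D$)
$Z{\left(S,k \right)} = - 30 S$
$- Z{\left(y{\left(6 \right)},-47 \right)} = - \left(-30\right) 7 \sqrt{6} = - \left(-210\right) \sqrt{6} = 210 \sqrt{6}$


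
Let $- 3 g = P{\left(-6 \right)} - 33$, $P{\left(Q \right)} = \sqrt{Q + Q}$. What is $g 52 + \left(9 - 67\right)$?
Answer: $514 - \frac{104 i \sqrt{3}}{3} \approx 514.0 - 60.044 i$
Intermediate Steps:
$P{\left(Q \right)} = \sqrt{2} \sqrt{Q}$ ($P{\left(Q \right)} = \sqrt{2 Q} = \sqrt{2} \sqrt{Q}$)
$g = 11 - \frac{2 i \sqrt{3}}{3}$ ($g = - \frac{\sqrt{2} \sqrt{-6} - 33}{3} = - \frac{\sqrt{2} i \sqrt{6} - 33}{3} = - \frac{2 i \sqrt{3} - 33}{3} = - \frac{-33 + 2 i \sqrt{3}}{3} = 11 - \frac{2 i \sqrt{3}}{3} \approx 11.0 - 1.1547 i$)
$g 52 + \left(9 - 67\right) = \left(11 - \frac{2 i \sqrt{3}}{3}\right) 52 + \left(9 - 67\right) = \left(572 - \frac{104 i \sqrt{3}}{3}\right) + \left(9 - 67\right) = \left(572 - \frac{104 i \sqrt{3}}{3}\right) - 58 = 514 - \frac{104 i \sqrt{3}}{3}$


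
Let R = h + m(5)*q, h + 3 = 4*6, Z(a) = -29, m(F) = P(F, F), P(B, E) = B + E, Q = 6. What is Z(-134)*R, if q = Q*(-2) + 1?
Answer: 2581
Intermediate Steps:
m(F) = 2*F (m(F) = F + F = 2*F)
h = 21 (h = -3 + 4*6 = -3 + 24 = 21)
q = -11 (q = 6*(-2) + 1 = -12 + 1 = -11)
R = -89 (R = 21 + (2*5)*(-11) = 21 + 10*(-11) = 21 - 110 = -89)
Z(-134)*R = -29*(-89) = 2581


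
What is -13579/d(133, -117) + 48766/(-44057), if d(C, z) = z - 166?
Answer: 584449225/12468131 ≈ 46.875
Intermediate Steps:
d(C, z) = -166 + z
-13579/d(133, -117) + 48766/(-44057) = -13579/(-166 - 117) + 48766/(-44057) = -13579/(-283) + 48766*(-1/44057) = -13579*(-1/283) - 48766/44057 = 13579/283 - 48766/44057 = 584449225/12468131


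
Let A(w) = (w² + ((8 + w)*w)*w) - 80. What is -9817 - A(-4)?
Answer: -9817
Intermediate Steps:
A(w) = -80 + w² + w²*(8 + w) (A(w) = (w² + (w*(8 + w))*w) - 80 = (w² + w²*(8 + w)) - 80 = -80 + w² + w²*(8 + w))
-9817 - A(-4) = -9817 - (-80 + (-4)³ + 9*(-4)²) = -9817 - (-80 - 64 + 9*16) = -9817 - (-80 - 64 + 144) = -9817 - 1*0 = -9817 + 0 = -9817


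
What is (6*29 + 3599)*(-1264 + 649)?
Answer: -2320395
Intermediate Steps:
(6*29 + 3599)*(-1264 + 649) = (174 + 3599)*(-615) = 3773*(-615) = -2320395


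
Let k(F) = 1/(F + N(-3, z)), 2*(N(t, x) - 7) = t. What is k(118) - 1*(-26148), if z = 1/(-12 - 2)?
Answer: 6458558/247 ≈ 26148.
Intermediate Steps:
z = -1/14 (z = 1/(-14) = -1/14 ≈ -0.071429)
N(t, x) = 7 + t/2
k(F) = 1/(11/2 + F) (k(F) = 1/(F + (7 + (½)*(-3))) = 1/(F + (7 - 3/2)) = 1/(F + 11/2) = 1/(11/2 + F))
k(118) - 1*(-26148) = 2/(11 + 2*118) - 1*(-26148) = 2/(11 + 236) + 26148 = 2/247 + 26148 = 6458558/247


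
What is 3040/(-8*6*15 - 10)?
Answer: -304/73 ≈ -4.1644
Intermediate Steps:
3040/(-8*6*15 - 10) = 3040/(-48*15 - 10) = 3040/(-720 - 10) = 3040/(-730) = 3040*(-1/730) = -304/73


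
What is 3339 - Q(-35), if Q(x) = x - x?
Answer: 3339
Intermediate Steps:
Q(x) = 0
3339 - Q(-35) = 3339 - 1*0 = 3339 + 0 = 3339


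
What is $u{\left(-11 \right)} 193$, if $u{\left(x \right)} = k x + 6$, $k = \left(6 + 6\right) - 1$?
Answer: $-22195$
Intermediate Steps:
$k = 11$ ($k = 12 - 1 = 11$)
$u{\left(x \right)} = 6 + 11 x$ ($u{\left(x \right)} = 11 x + 6 = 6 + 11 x$)
$u{\left(-11 \right)} 193 = \left(6 + 11 \left(-11\right)\right) 193 = \left(6 - 121\right) 193 = \left(-115\right) 193 = -22195$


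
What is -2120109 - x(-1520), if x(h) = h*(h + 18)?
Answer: -4403149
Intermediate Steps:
x(h) = h*(18 + h)
-2120109 - x(-1520) = -2120109 - (-1520)*(18 - 1520) = -2120109 - (-1520)*(-1502) = -2120109 - 1*2283040 = -2120109 - 2283040 = -4403149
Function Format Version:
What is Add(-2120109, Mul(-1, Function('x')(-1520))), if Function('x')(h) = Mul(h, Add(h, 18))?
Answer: -4403149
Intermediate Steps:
Function('x')(h) = Mul(h, Add(18, h))
Add(-2120109, Mul(-1, Function('x')(-1520))) = Add(-2120109, Mul(-1, Mul(-1520, Add(18, -1520)))) = Add(-2120109, Mul(-1, Mul(-1520, -1502))) = Add(-2120109, Mul(-1, 2283040)) = Add(-2120109, -2283040) = -4403149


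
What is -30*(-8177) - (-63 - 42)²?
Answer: 234285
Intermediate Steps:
-30*(-8177) - (-63 - 42)² = 245310 - 1*(-105)² = 245310 - 1*11025 = 245310 - 11025 = 234285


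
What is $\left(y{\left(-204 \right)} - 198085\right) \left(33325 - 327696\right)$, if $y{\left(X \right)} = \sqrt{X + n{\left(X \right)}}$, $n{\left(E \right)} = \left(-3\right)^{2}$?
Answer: $58310479535 - 294371 i \sqrt{195} \approx 5.831 \cdot 10^{10} - 4.1107 \cdot 10^{6} i$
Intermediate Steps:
$n{\left(E \right)} = 9$
$y{\left(X \right)} = \sqrt{9 + X}$ ($y{\left(X \right)} = \sqrt{X + 9} = \sqrt{9 + X}$)
$\left(y{\left(-204 \right)} - 198085\right) \left(33325 - 327696\right) = \left(\sqrt{9 - 204} - 198085\right) \left(33325 - 327696\right) = \left(\sqrt{-195} - 198085\right) \left(-294371\right) = \left(i \sqrt{195} - 198085\right) \left(-294371\right) = \left(-198085 + i \sqrt{195}\right) \left(-294371\right) = 58310479535 - 294371 i \sqrt{195}$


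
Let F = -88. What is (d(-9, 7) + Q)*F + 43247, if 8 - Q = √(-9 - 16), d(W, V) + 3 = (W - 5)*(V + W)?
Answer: 40343 + 440*I ≈ 40343.0 + 440.0*I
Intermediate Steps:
d(W, V) = -3 + (-5 + W)*(V + W) (d(W, V) = -3 + (W - 5)*(V + W) = -3 + (-5 + W)*(V + W))
Q = 8 - 5*I (Q = 8 - √(-9 - 16) = 8 - √(-25) = 8 - 5*I ≈ 8.0 - 5.0*I)
(d(-9, 7) + Q)*F + 43247 = ((-3 + (-9)² - 5*7 - 5*(-9) + 7*(-9)) + (8 - 5*I))*(-88) + 43247 = ((-3 + 81 - 35 + 45 - 63) + (8 - 5*I))*(-88) + 43247 = (25 + (8 - 5*I))*(-88) + 43247 = (33 - 5*I)*(-88) + 43247 = (-2904 + 440*I) + 43247 = 40343 + 440*I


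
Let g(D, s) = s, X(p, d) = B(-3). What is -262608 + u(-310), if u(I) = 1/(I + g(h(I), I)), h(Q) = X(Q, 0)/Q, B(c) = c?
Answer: -162816961/620 ≈ -2.6261e+5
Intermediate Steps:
X(p, d) = -3
h(Q) = -3/Q
u(I) = 1/(2*I) (u(I) = 1/(I + I) = 1/(2*I))
-262608 + u(-310) = -262608 + (½)/(-310) = -262608 + (½)*(-1/310) = -262608 - 1/620 = -162816961/620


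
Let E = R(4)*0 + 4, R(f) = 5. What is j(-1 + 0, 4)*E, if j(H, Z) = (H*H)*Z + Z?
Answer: 32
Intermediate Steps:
j(H, Z) = Z + Z*H² (j(H, Z) = H²*Z + Z = Z*H² + Z = Z + Z*H²)
E = 4 (E = 5*0 + 4 = 0 + 4 = 4)
j(-1 + 0, 4)*E = (4*(1 + (-1 + 0)²))*4 = (4*(1 + (-1)²))*4 = (4*(1 + 1))*4 = (4*2)*4 = 8*4 = 32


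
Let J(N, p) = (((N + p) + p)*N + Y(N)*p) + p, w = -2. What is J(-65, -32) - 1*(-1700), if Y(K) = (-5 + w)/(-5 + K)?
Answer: 50249/5 ≈ 10050.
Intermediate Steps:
Y(K) = -7/(-5 + K) (Y(K) = (-5 - 2)/(-5 + K) = -7/(-5 + K))
J(N, p) = p + N*(N + 2*p) - 7*p/(-5 + N) (J(N, p) = (((N + p) + p)*N + (-7/(-5 + N))*p) + p = ((N + 2*p)*N - 7*p/(-5 + N)) + p = (N*(N + 2*p) - 7*p/(-5 + N)) + p = p + N*(N + 2*p) - 7*p/(-5 + N))
J(-65, -32) - 1*(-1700) = (-7*(-32) + (-5 - 65)*(-32 + (-65)² + 2*(-65)*(-32)))/(-5 - 65) - 1*(-1700) = (224 - 70*(-32 + 4225 + 4160))/(-70) + 1700 = -(224 - 70*8353)/70 + 1700 = -(224 - 584710)/70 + 1700 = -1/70*(-584486) + 1700 = 41749/5 + 1700 = 50249/5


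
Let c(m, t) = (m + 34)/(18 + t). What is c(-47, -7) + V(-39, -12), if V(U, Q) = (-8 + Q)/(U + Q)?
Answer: -443/561 ≈ -0.78966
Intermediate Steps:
V(U, Q) = (-8 + Q)/(Q + U)
c(m, t) = (34 + m)/(18 + t)
c(-47, -7) + V(-39, -12) = (34 - 47)/(18 - 7) + (-8 - 12)/(-12 - 39) = -13/11 - 20/(-51) = (1/11)*(-13) - 1/51*(-20) = -13/11 + 20/51 = -443/561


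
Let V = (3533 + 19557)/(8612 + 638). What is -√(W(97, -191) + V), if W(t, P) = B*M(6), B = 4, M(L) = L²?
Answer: -√5013833/185 ≈ -12.104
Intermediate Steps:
W(t, P) = 144 (W(t, P) = 4*6² = 4*36 = 144)
V = 2309/925 (V = 23090/9250 = 23090*(1/9250) = 2309/925 ≈ 2.4962)
-√(W(97, -191) + V) = -√(144 + 2309/925) = -√(135509/925) = -√5013833/185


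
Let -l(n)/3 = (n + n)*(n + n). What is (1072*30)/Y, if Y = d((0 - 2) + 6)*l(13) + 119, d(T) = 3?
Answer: -6432/1193 ≈ -5.3914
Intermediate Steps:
l(n) = -12*n² (l(n) = -3*(n + n)*(n + n) = -3*2*n*2*n = -12*n²)
Y = -5965 (Y = 3*(-12*13²) + 119 = 3*(-12*169) + 119 = 3*(-2028) + 119 = -6084 + 119 = -5965)
(1072*30)/Y = (1072*30)/(-5965) = 32160*(-1/5965) = -6432/1193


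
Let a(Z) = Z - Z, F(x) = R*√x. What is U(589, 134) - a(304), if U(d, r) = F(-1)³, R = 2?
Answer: -8*I ≈ -8.0*I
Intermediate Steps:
F(x) = 2*√x
a(Z) = 0
U(d, r) = -8*I (U(d, r) = (2*√(-1))³ = (2*I)³ = -8*I)
U(589, 134) - a(304) = -8*I - 1*0 = -8*I + 0 = -8*I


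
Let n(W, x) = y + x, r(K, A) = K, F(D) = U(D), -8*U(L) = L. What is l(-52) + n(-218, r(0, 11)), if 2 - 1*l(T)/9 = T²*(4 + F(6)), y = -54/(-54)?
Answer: -79073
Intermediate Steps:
U(L) = -L/8
F(D) = -D/8
y = 1 (y = -54*(-1/54) = 1)
n(W, x) = 1 + x
l(T) = 18 - 117*T²/4 (l(T) = 18 - 9*T²*(4 - ⅛*6) = 18 - 9*T²*(4 - ¾) = 18 - 9*T²*13/4 = 18 - 117*T²/4)
l(-52) + n(-218, r(0, 11)) = (18 - 117/4*(-52)²) + (1 + 0) = (18 - 117/4*2704) + 1 = (18 - 79092) + 1 = -79074 + 1 = -79073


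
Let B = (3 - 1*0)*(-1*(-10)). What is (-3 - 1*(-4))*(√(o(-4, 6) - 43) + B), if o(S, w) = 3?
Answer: 30 + 2*I*√10 ≈ 30.0 + 6.3246*I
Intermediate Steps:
B = 30 (B = (3 + 0)*10 = 3*10 = 30)
(-3 - 1*(-4))*(√(o(-4, 6) - 43) + B) = (-3 - 1*(-4))*(√(3 - 43) + 30) = (-3 + 4)*(√(-40) + 30) = 1*(2*I*√10 + 30) = 1*(30 + 2*I*√10) = 30 + 2*I*√10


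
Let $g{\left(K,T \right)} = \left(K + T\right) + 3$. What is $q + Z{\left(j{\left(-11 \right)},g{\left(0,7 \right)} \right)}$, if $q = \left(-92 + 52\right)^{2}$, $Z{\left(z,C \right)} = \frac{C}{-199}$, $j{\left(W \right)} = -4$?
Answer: $\frac{318390}{199} \approx 1599.9$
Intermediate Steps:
$g{\left(K,T \right)} = 3 + K + T$
$Z{\left(z,C \right)} = - \frac{C}{199}$ ($Z{\left(z,C \right)} = C \left(- \frac{1}{199}\right) = - \frac{C}{199}$)
$q = 1600$ ($q = \left(-40\right)^{2} = 1600$)
$q + Z{\left(j{\left(-11 \right)},g{\left(0,7 \right)} \right)} = 1600 - \frac{3 + 0 + 7}{199} = 1600 - \frac{10}{199} = \frac{318390}{199}$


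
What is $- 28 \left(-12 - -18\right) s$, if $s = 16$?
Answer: $-2688$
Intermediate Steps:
$- 28 \left(-12 - -18\right) s = - 28 \left(-12 - -18\right) 16 = - 28 \left(-12 + 18\right) 16 = \left(-28\right) 6 \cdot 16 = \left(-168\right) 16 = -2688$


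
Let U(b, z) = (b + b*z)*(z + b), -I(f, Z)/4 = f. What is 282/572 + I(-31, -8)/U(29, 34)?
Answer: 9051709/18288270 ≈ 0.49495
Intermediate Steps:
I(f, Z) = -4*f
U(b, z) = (b + z)*(b + b*z) (U(b, z) = (b + b*z)*(b + z) = (b + z)*(b + b*z))
282/572 + I(-31, -8)/U(29, 34) = 282/572 + (-4*(-31))/((29*(29 + 34 + 34**2 + 29*34))) = 282*(1/572) + 124/((29*(29 + 34 + 1156 + 986))) = 141/286 + 124/((29*2205)) = 141/286 + 124/63945 = 9051709/18288270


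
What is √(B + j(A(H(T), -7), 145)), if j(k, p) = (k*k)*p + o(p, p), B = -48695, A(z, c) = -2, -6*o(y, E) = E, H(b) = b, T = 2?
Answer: I*√1733010/6 ≈ 219.41*I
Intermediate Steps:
o(y, E) = -E/6
j(k, p) = -p/6 + p*k² (j(k, p) = (k*k)*p - p/6 = k²*p - p/6 = p*k² - p/6 = -p/6 + p*k²)
√(B + j(A(H(T), -7), 145)) = √(-48695 + 145*(-⅙ + (-2)²)) = √(-48695 + 145*(-⅙ + 4)) = √(-48695 + 145*(23/6)) = √(-48695 + 3335/6) = √(-288835/6) = I*√1733010/6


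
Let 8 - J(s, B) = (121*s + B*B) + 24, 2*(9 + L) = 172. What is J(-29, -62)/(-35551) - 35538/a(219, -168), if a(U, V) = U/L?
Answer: -444212803/35551 ≈ -12495.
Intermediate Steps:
L = 77 (L = -9 + (½)*172 = -9 + 86 = 77)
J(s, B) = -16 - B² - 121*s (J(s, B) = 8 - ((121*s + B*B) + 24) = 8 - ((121*s + B²) + 24) = 8 - ((B² + 121*s) + 24) = 8 - (24 + B² + 121*s) = 8 + (-24 - B² - 121*s) = -16 - B² - 121*s)
a(U, V) = U/77
J(-29, -62)/(-35551) - 35538/a(219, -168) = (-16 - 1*(-62)² - 121*(-29))/(-35551) - 35538/((1/77)*219) = (-16 - 1*3844 + 3509)*(-1/35551) - 35538/219/77 = (-16 - 3844 + 3509)*(-1/35551) - 35538*77/219 = -351*(-1/35551) - 912142/73 = 351/35551 - 912142/73 = -444212803/35551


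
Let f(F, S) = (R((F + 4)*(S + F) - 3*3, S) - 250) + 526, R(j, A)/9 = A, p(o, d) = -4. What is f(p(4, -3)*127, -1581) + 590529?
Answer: 576576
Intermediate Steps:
R(j, A) = 9*A
f(F, S) = 276 + 9*S (f(F, S) = (9*S - 250) + 526 = (-250 + 9*S) + 526 = 276 + 9*S)
f(p(4, -3)*127, -1581) + 590529 = (276 + 9*(-1581)) + 590529 = (276 - 14229) + 590529 = -13953 + 590529 = 576576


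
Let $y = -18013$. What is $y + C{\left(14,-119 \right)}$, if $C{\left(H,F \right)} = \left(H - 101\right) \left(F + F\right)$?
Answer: $2693$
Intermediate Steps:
$C{\left(H,F \right)} = 2 F \left(-101 + H\right)$ ($C{\left(H,F \right)} = \left(-101 + H\right) 2 F = 2 F \left(-101 + H\right)$)
$y + C{\left(14,-119 \right)} = -18013 + 2 \left(-119\right) \left(-101 + 14\right) = -18013 + 2 \left(-119\right) \left(-87\right) = -18013 + 20706 = 2693$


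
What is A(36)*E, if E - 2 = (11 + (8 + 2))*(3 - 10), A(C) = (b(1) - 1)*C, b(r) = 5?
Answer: -20880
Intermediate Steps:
A(C) = 4*C (A(C) = (5 - 1)*C = 4*C)
E = -145 (E = 2 + (11 + (8 + 2))*(3 - 10) = 2 + (11 + 10)*(-7) = 2 + 21*(-7) = 2 - 147 = -145)
A(36)*E = (4*36)*(-145) = 144*(-145) = -20880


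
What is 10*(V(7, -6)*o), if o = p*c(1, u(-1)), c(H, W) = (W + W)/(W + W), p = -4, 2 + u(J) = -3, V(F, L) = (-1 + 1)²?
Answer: 0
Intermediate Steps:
V(F, L) = 0 (V(F, L) = 0² = 0)
u(J) = -5 (u(J) = -2 - 3 = -5)
c(H, W) = 1 (c(H, W) = (2*W)/((2*W)) = (2*W)*(1/(2*W)) = 1)
o = -4 (o = -4*1 = -4)
10*(V(7, -6)*o) = 10*(0*(-4)) = 10*0 = 0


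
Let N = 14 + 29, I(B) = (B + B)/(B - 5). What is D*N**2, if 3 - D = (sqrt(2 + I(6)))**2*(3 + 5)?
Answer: -201541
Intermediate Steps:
I(B) = 2*B/(-5 + B) (I(B) = (2*B)/(-5 + B) = 2*B/(-5 + B))
N = 43
D = -109 (D = 3 - (sqrt(2 + 2*6/(-5 + 6)))**2*(3 + 5) = 3 - (sqrt(2 + 2*6/1))**2*8 = 3 - (sqrt(2 + 2*6*1))**2*8 = 3 - (sqrt(2 + 12))**2*8 = 3 - (sqrt(14))**2*8 = 3 - 14*8 = 3 - 1*112 = 3 - 112 = -109)
D*N**2 = -109*43**2 = -109*1849 = -201541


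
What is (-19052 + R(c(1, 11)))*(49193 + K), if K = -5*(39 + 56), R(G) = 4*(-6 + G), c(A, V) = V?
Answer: -927200976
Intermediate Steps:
R(G) = -24 + 4*G
K = -475 (K = -5*95 = -475)
(-19052 + R(c(1, 11)))*(49193 + K) = (-19052 + (-24 + 4*11))*(49193 - 475) = (-19052 + (-24 + 44))*48718 = (-19052 + 20)*48718 = -19032*48718 = -927200976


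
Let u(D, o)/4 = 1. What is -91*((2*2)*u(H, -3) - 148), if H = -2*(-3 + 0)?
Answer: 12012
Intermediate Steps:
H = 6 (H = -2*(-3) = 6)
u(D, o) = 4 (u(D, o) = 4*1 = 4)
-91*((2*2)*u(H, -3) - 148) = -91*((2*2)*4 - 148) = -91*(4*4 - 148) = -91*(16 - 148) = -91*(-132) = 12012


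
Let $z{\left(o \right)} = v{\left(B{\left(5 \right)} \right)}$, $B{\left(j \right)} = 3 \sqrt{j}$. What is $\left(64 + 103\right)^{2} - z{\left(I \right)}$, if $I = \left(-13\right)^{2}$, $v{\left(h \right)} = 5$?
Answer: $27884$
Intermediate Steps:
$I = 169$
$z{\left(o \right)} = 5$
$\left(64 + 103\right)^{2} - z{\left(I \right)} = \left(64 + 103\right)^{2} - 5 = 167^{2} - 5 = 27889 - 5 = 27884$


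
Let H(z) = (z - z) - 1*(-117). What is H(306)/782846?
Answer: 117/782846 ≈ 0.00014945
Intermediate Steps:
H(z) = 117 (H(z) = 0 + 117 = 117)
H(306)/782846 = 117/782846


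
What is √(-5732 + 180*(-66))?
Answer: 2*I*√4403 ≈ 132.71*I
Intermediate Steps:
√(-5732 + 180*(-66)) = √(-5732 - 11880) = √(-17612) = 2*I*√4403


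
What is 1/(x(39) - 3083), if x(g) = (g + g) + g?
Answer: -1/2966 ≈ -0.00033715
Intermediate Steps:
x(g) = 3*g (x(g) = 2*g + g = 3*g)
1/(x(39) - 3083) = 1/(3*39 - 3083) = 1/(117 - 3083) = 1/(-2966) = -1/2966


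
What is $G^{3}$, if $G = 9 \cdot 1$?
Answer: $729$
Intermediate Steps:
$G = 9$
$G^{3} = 9^{3} = 729$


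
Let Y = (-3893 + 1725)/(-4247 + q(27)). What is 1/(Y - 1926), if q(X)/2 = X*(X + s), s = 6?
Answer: -2465/4745422 ≈ -0.00051945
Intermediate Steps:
q(X) = 2*X*(6 + X) (q(X) = 2*(X*(X + 6)) = 2*(X*(6 + X)) = 2*X*(6 + X))
Y = 2168/2465 (Y = (-3893 + 1725)/(-4247 + 2*27*(6 + 27)) = -2168/(-4247 + 2*27*33) = -2168/(-4247 + 1782) = -2168/(-2465) = -2168*(-1/2465) = 2168/2465 ≈ 0.87951)
1/(Y - 1926) = 1/(2168/2465 - 1926) = 1/(-4745422/2465) = -2465/4745422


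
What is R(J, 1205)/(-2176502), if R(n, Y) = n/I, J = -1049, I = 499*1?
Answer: 1049/1086074498 ≈ 9.6586e-7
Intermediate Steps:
I = 499
R(n, Y) = n/499
R(J, 1205)/(-2176502) = ((1/499)*(-1049))/(-2176502) = -1049/499*(-1/2176502) = 1049/1086074498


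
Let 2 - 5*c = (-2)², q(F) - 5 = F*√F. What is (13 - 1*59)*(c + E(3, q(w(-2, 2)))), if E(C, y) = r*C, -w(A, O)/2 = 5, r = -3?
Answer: 2162/5 ≈ 432.40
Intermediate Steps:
w(A, O) = -10 (w(A, O) = -2*5 = -10)
q(F) = 5 + F^(3/2) (q(F) = 5 + F*√F = 5 + F^(3/2))
E(C, y) = -3*C
c = -⅖ (c = ⅖ - ⅕*(-2)² = ⅖ - ⅕*4 = ⅖ - ⅘ = -⅖ ≈ -0.40000)
(13 - 1*59)*(c + E(3, q(w(-2, 2)))) = (13 - 1*59)*(-⅖ - 3*3) = (13 - 59)*(-⅖ - 9) = -46*(-47/5) = 2162/5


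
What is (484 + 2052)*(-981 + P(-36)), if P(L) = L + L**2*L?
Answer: -120898728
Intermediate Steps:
P(L) = L + L**3
(484 + 2052)*(-981 + P(-36)) = (484 + 2052)*(-981 + (-36 + (-36)**3)) = 2536*(-981 + (-36 - 46656)) = 2536*(-981 - 46692) = 2536*(-47673) = -120898728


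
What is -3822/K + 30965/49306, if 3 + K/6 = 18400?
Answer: 538255183/907082482 ≈ 0.59339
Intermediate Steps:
K = 110382 (K = -18 + 6*18400 = -18 + 110400 = 110382)
-3822/K + 30965/49306 = -3822/110382 + 30965/49306 = -3822*1/110382 + 30965*(1/49306) = -637/18397 + 30965/49306 = 538255183/907082482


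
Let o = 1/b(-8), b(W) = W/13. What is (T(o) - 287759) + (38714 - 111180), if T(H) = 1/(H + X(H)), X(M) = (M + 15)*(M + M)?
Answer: -519804707/1443 ≈ -3.6023e+5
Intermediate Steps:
b(W) = W/13 (b(W) = W*(1/13) = W/13)
X(M) = 2*M*(15 + M) (X(M) = (15 + M)*(2*M) = 2*M*(15 + M))
o = -13/8 (o = 1/((1/13)*(-8)) = 1/(-8/13) = -13/8 ≈ -1.6250)
T(H) = 1/(H + 2*H*(15 + H))
(T(o) - 287759) + (38714 - 111180) = (1/((-13/8)*(31 + 2*(-13/8))) - 287759) + (38714 - 111180) = (-8/(13*(31 - 13/4)) - 287759) - 72466 = (-8/(13*111/4) - 287759) - 72466 = (-8/13*4/111 - 287759) - 72466 = (-32/1443 - 287759) - 72466 = -415236269/1443 - 72466 = -519804707/1443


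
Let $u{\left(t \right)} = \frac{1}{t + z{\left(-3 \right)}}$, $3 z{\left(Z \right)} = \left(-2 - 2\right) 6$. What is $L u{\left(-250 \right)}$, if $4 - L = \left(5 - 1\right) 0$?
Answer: $- \frac{2}{129} \approx -0.015504$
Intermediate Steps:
$z{\left(Z \right)} = -8$ ($z{\left(Z \right)} = \frac{\left(-2 - 2\right) 6}{3} = \frac{\left(-4\right) 6}{3} = \frac{1}{3} \left(-24\right) = -8$)
$L = 4$ ($L = 4 - \left(5 - 1\right) 0 = 4 - 4 \cdot 0 = 4 - 0 = 4 + 0 = 4$)
$u{\left(t \right)} = \frac{1}{-8 + t}$ ($u{\left(t \right)} = \frac{1}{t - 8} = \frac{1}{-8 + t}$)
$L u{\left(-250 \right)} = \frac{4}{-8 - 250} = \frac{4}{-258} = 4 \left(- \frac{1}{258}\right) = - \frac{2}{129}$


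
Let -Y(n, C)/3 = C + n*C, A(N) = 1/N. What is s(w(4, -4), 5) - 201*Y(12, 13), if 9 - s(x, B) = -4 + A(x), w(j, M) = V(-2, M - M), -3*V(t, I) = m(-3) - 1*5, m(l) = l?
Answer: 815357/8 ≈ 1.0192e+5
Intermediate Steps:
V(t, I) = 8/3 (V(t, I) = -(-3 - 1*5)/3 = -(-3 - 5)/3 = -⅓*(-8) = 8/3)
Y(n, C) = -3*C - 3*C*n (Y(n, C) = -3*(C + n*C) = -3*(C + C*n) = -3*C - 3*C*n)
w(j, M) = 8/3
s(x, B) = 13 - 1/x (s(x, B) = 9 - (-4 + 1/x) = 9 + (4 - 1/x) = 13 - 1/x)
s(w(4, -4), 5) - 201*Y(12, 13) = (13 - 1/8/3) - (-603)*13*(1 + 12) = (13 - 1*3/8) - (-603)*13*13 = (13 - 3/8) - 201*(-507) = 101/8 + 101907 = 815357/8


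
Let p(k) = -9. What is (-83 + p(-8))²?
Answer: 8464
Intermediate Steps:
(-83 + p(-8))² = (-83 - 9)² = (-92)² = 8464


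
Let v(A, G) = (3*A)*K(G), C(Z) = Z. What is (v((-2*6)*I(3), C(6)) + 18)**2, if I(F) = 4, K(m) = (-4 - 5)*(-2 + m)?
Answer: 27060804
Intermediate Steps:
K(m) = 18 - 9*m (K(m) = -9*(-2 + m) = 18 - 9*m)
v(A, G) = 3*A*(18 - 9*G) (v(A, G) = (3*A)*(18 - 9*G) = 3*A*(18 - 9*G))
(v((-2*6)*I(3), C(6)) + 18)**2 = (27*(-2*6*4)*(2 - 1*6) + 18)**2 = (27*(-12*4)*(2 - 6) + 18)**2 = (27*(-48)*(-4) + 18)**2 = (5184 + 18)**2 = 5202**2 = 27060804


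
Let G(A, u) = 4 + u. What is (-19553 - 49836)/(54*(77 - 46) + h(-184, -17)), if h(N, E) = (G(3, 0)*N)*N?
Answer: -69389/137098 ≈ -0.50613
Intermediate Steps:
h(N, E) = 4*N² (h(N, E) = ((4 + 0)*N)*N = (4*N)*N = 4*N²)
(-19553 - 49836)/(54*(77 - 46) + h(-184, -17)) = (-19553 - 49836)/(54*(77 - 46) + 4*(-184)²) = -69389/(54*31 + 4*33856) = -69389/(1674 + 135424) = -69389/137098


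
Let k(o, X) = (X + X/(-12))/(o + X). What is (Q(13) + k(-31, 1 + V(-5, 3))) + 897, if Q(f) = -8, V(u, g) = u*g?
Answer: 240107/270 ≈ 889.29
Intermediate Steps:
V(u, g) = g*u
k(o, X) = 11*X/(12*(X + o)) (k(o, X) = (X + X*(-1/12))/(X + o) = (X - X/12)/(X + o) = (11*X/12)/(X + o) = 11*X/(12*(X + o)))
(Q(13) + k(-31, 1 + V(-5, 3))) + 897 = (-8 + 11*(1 + 3*(-5))/(12*((1 + 3*(-5)) - 31))) + 897 = (-8 + 11*(1 - 15)/(12*((1 - 15) - 31))) + 897 = (-8 + (11/12)*(-14)/(-14 - 31)) + 897 = (-8 + (11/12)*(-14)/(-45)) + 897 = (-8 + (11/12)*(-14)*(-1/45)) + 897 = (-8 + 77/270) + 897 = -2083/270 + 897 = 240107/270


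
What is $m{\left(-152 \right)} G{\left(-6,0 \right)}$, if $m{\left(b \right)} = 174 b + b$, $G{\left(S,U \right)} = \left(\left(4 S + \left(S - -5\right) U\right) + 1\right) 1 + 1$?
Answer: $585200$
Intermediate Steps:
$G{\left(S,U \right)} = 2 + 4 S + U \left(5 + S\right)$ ($G{\left(S,U \right)} = \left(\left(4 S + \left(S + 5\right) U\right) + 1\right) 1 + 1 = \left(\left(4 S + \left(5 + S\right) U\right) + 1\right) 1 + 1 = \left(\left(4 S + U \left(5 + S\right)\right) + 1\right) 1 + 1 = \left(1 + 4 S + U \left(5 + S\right)\right) 1 + 1 = \left(1 + 4 S + U \left(5 + S\right)\right) + 1 = 2 + 4 S + U \left(5 + S\right)$)
$m{\left(b \right)} = 175 b$
$m{\left(-152 \right)} G{\left(-6,0 \right)} = 175 \left(-152\right) \left(2 + 4 \left(-6\right) + 5 \cdot 0 - 0\right) = - 26600 \left(2 - 24 + 0 + 0\right) = \left(-26600\right) \left(-22\right) = 585200$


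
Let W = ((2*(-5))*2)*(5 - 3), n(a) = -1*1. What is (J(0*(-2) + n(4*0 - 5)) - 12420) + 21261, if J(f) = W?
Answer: 8801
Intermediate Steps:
n(a) = -1
W = -40 (W = -10*2*2 = -20*2 = -40)
J(f) = -40
(J(0*(-2) + n(4*0 - 5)) - 12420) + 21261 = (-40 - 12420) + 21261 = -12460 + 21261 = 8801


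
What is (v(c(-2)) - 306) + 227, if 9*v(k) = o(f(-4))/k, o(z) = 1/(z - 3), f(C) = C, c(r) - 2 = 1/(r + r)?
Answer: -34843/441 ≈ -79.009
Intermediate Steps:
c(r) = 2 + 1/(2*r) (c(r) = 2 + 1/(r + r) = 2 + 1/(2*r))
o(z) = 1/(-3 + z)
v(k) = -1/(63*k) (v(k) = (1/((-3 - 4)*k))/9 = (1/((-7)*k))/9 = (-1/(7*k))/9 = -1/(63*k))
(v(c(-2)) - 306) + 227 = (-1/(63*(2 + (½)/(-2))) - 306) + 227 = (-1/(63*(2 + (½)*(-½))) - 306) + 227 = (-1/(63*(2 - ¼)) - 306) + 227 = (-1/(63*7/4) - 306) + 227 = (-1/63*4/7 - 306) + 227 = (-4/441 - 306) + 227 = -134950/441 + 227 = -34843/441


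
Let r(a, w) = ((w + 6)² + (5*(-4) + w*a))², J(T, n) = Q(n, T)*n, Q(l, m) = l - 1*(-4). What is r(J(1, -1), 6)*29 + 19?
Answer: 325863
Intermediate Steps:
Q(l, m) = 4 + l (Q(l, m) = l + 4 = 4 + l)
J(T, n) = n*(4 + n) (J(T, n) = (4 + n)*n = n*(4 + n))
r(a, w) = (-20 + (6 + w)² + a*w)² (r(a, w) = ((6 + w)² + (-20 + a*w))² = (-20 + (6 + w)² + a*w)²)
r(J(1, -1), 6)*29 + 19 = (-20 + (6 + 6)² - (4 - 1)*6)²*29 + 19 = (-20 + 12² - 1*3*6)²*29 + 19 = (-20 + 144 - 3*6)²*29 + 19 = (-20 + 144 - 18)²*29 + 19 = 106²*29 + 19 = 11236*29 + 19 = 325844 + 19 = 325863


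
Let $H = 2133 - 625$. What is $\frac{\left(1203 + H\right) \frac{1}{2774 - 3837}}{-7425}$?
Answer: $\frac{2711}{7892775} \approx 0.00034348$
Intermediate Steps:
$H = 1508$
$\frac{\left(1203 + H\right) \frac{1}{2774 - 3837}}{-7425} = \frac{\left(1203 + 1508\right) \frac{1}{2774 - 3837}}{-7425} = \frac{2711}{-1063} \left(- \frac{1}{7425}\right) = 2711 \left(- \frac{1}{1063}\right) \left(- \frac{1}{7425}\right) = \left(- \frac{2711}{1063}\right) \left(- \frac{1}{7425}\right) = \frac{2711}{7892775}$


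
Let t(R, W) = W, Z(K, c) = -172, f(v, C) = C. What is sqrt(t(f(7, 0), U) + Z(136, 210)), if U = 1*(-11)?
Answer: I*sqrt(183) ≈ 13.528*I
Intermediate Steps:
U = -11
sqrt(t(f(7, 0), U) + Z(136, 210)) = sqrt(-11 - 172) = sqrt(-183) = I*sqrt(183)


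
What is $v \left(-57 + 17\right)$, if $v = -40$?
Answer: $1600$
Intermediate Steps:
$v \left(-57 + 17\right) = - 40 \left(-57 + 17\right) = \left(-40\right) \left(-40\right) = 1600$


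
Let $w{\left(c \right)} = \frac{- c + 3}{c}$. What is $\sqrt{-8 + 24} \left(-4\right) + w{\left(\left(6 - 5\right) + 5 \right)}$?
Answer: $- \frac{33}{2} \approx -16.5$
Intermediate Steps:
$w{\left(c \right)} = \frac{3 - c}{c}$
$\sqrt{-8 + 24} \left(-4\right) + w{\left(\left(6 - 5\right) + 5 \right)} = \sqrt{-8 + 24} \left(-4\right) + \frac{3 - \left(\left(6 - 5\right) + 5\right)}{\left(6 - 5\right) + 5} = \sqrt{16} \left(-4\right) + \frac{3 - \left(1 + 5\right)}{1 + 5} = 4 \left(-4\right) + \frac{3 - 6}{6} = -16 + \frac{3 - 6}{6} = -16 + \frac{1}{6} \left(-3\right) = -16 - \frac{1}{2} = - \frac{33}{2}$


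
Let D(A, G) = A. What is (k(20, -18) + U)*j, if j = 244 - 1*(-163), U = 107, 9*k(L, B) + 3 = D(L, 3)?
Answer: 398860/9 ≈ 44318.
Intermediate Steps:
k(L, B) = -⅓ + L/9
j = 407 (j = 244 + 163 = 407)
(k(20, -18) + U)*j = ((-⅓ + (⅑)*20) + 107)*407 = ((-⅓ + 20/9) + 107)*407 = (17/9 + 107)*407 = (980/9)*407 = 398860/9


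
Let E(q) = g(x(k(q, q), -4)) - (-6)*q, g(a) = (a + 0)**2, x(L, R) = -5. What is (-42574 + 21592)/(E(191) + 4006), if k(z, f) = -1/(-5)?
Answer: -20982/5177 ≈ -4.0529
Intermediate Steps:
k(z, f) = 1/5 (k(z, f) = -1*(-1/5) = 1/5)
g(a) = a**2
E(q) = 25 + 6*q (E(q) = (-5)**2 - (-6)*q = 25 + 6*q)
(-42574 + 21592)/(E(191) + 4006) = (-42574 + 21592)/((25 + 6*191) + 4006) = -20982/((25 + 1146) + 4006) = -20982/(1171 + 4006) = -20982/5177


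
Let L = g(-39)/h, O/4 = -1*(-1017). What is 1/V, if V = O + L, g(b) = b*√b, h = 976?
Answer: 430564352/1751535790527 + 12688*I*√39/5254607371581 ≈ 0.00024582 + 1.5079e-8*I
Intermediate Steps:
g(b) = b^(3/2)
O = 4068 (O = 4*(-1*(-1017)) = 4*1017 = 4068)
L = -39*I*√39/976 (L = (-39)^(3/2)/976 = -39*I*√39*(1/976) = -39*I*√39/976 ≈ -0.24954*I)
V = 4068 - 39*I*√39/976 ≈ 4068.0 - 0.24954*I
1/V = 1/(4068 - 39*I*√39/976)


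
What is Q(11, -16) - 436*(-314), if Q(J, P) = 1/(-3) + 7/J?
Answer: 4517842/33 ≈ 1.3690e+5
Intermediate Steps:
Q(J, P) = -⅓ + 7/J (Q(J, P) = 1*(-⅓) + 7/J = -⅓ + 7/J)
Q(11, -16) - 436*(-314) = (⅓)*(21 - 1*11)/11 - 436*(-314) = (⅓)*(1/11)*(21 - 11) + 136904 = (⅓)*(1/11)*10 + 136904 = 10/33 + 136904 = 4517842/33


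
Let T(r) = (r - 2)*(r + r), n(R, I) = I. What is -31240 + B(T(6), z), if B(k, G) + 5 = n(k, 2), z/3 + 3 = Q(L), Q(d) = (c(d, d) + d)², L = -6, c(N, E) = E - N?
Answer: -31243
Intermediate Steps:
T(r) = 2*r*(-2 + r) (T(r) = (-2 + r)*(2*r) = 2*r*(-2 + r))
Q(d) = d² (Q(d) = ((d - d) + d)² = (0 + d)² = d²)
z = 99 (z = -9 + 3*(-6)² = -9 + 3*36 = -9 + 108 = 99)
B(k, G) = -3 (B(k, G) = -5 + 2 = -3)
-31240 + B(T(6), z) = -31240 - 3 = -31243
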